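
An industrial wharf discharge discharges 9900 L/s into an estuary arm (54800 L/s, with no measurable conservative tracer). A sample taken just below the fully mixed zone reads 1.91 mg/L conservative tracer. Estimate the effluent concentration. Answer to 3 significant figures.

12.5 mg/L

Mass balance: 54800·0 + 9900·Cₑ = 64700·1.910
→ Cₑ = (64700·1.910 − 54800·0) / 9900 = 12.48 mg/L.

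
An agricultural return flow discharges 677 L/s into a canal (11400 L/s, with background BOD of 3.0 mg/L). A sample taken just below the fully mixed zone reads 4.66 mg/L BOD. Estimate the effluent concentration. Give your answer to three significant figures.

32.6 mg/L

Mass balance: 11400·3.000 + 677.0·Cₑ = 12080·4.660
→ Cₑ = (12080·4.660 − 11400·3.000) / 677.0 = 32.61 mg/L.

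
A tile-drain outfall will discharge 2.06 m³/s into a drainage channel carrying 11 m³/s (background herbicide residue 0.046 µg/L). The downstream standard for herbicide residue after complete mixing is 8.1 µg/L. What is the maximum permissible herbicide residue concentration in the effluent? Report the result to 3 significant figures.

At the limit, (Qr·Cr + Qe·Cₑ)/(Qr + Qe) = 8.1:
Cₑ = (13.06·8.1 − 11.00·0.04600) / 2.060 = 51.11 µg/L.

51.1 µg/L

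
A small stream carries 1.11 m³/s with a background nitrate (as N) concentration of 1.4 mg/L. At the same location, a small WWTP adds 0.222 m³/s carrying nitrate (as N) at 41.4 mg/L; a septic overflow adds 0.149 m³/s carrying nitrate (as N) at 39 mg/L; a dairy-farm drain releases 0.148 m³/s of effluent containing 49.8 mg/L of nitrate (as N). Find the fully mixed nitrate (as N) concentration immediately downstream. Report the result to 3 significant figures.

14.7 mg/L

Mixed concentration C = ΣQC/ΣQ = (1.110·1.400 + 0.2220·41.40 + 0.1490·39.00 + 0.1480·49.80) / 1.629 = 23.93/1.629 = 14.69 mg/L.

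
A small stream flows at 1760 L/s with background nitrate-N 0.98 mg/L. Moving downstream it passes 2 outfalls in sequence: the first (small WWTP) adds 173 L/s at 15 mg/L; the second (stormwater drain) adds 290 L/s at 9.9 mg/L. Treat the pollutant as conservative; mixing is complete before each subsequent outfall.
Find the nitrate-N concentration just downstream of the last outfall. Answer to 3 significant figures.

3.23 mg/L

Outfall 1: combined Q = 1933 L/s; C = (1760·0.9800 + 173.0·15.00)/1933 = 2.235 mg/L.
Outfall 2: combined Q = 2223 L/s; C = (1933·2.235 + 290.0·9.900)/2223 = 3.235 mg/L.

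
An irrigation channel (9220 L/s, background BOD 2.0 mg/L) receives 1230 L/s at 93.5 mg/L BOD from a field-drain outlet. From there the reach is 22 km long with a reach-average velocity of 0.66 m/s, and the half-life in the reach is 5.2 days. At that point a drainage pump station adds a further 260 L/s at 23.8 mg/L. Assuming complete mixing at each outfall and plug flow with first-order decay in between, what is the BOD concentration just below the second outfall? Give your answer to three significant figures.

Flow-weighted average: C = (9220·2.000 + 1230·93.50) / 10450 = 133400/10450 = 12.77 mg/L; combined flow 10450 L/s.
Travel time t = 22·1000 / 0.66 = 33330 s = 9.259 h.
Half-life 5.2 d → k = ln 2 / 5.2 = 0.1333 d⁻¹.
Decay over the reach: 12.77·exp(−kt) = 12.77·0.9499 = 12.13 mg/L.
At the second outfall, C = (10450·12.13 + 260.0·23.80) / (10450 + 260.0) = 12.41 mg/L.

12.4 mg/L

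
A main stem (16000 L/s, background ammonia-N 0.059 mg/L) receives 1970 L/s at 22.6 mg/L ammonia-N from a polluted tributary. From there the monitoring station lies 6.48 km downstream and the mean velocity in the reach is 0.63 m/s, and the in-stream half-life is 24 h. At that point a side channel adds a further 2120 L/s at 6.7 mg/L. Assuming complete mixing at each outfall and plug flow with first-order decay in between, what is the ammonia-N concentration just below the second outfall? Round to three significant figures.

Mass balance: C = (16000·0.05900 + 1970·22.60) / 17970 = 45470/17970 = 2.530 mg/L; combined flow 17970 L/s.
Travel time t = 6.48·1000 / 0.63 = 10290 s = 2.857 h.
Half-life 24 h → k = ln 2 / 24 = 0.02888 h⁻¹ = 0.6931 d⁻¹.
First-order decay: C = 2.530·exp(−k·t) = 2.530·0.9208 = 2.330 mg/L.
Second outfall: C = (17970·2.330 + 2120·6.700)/20090 = 2.791 mg/L.

2.79 mg/L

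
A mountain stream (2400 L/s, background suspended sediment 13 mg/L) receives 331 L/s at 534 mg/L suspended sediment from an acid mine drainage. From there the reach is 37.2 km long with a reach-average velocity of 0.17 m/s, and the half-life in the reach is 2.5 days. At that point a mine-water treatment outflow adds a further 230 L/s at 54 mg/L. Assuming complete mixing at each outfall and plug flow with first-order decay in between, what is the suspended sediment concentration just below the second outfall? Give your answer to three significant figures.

39.0 mg/L

Flow-weighted average: C = (2400·13.00 + 331.0·534.0) / 2731 = 208000/2731 = 76.15 mg/L; combined flow 2731 L/s.
Travel time t = 37.2·1000 / 0.17 = 218800 s = 60.78 h.
Half-life 2.5 d → k = ln 2 / 2.5 = 0.2773 d⁻¹.
First-order decay: C = 76.15·exp(−k·t) = 76.15·0.4955 = 37.73 mg/L.
Second outfall: C = (2731·37.73 + 230.0·54.00)/2961 = 38.99 mg/L.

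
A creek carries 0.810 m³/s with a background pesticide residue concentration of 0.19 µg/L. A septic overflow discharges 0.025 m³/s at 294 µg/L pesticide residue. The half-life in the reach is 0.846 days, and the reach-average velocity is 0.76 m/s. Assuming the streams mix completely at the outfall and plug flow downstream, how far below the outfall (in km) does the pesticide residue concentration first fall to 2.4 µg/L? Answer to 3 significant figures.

Mixed concentration C = ΣQC/ΣQ = (0.8100·0.1900 + 0.02500·294.0) / 0.8350 = 7.504/0.8350 = 8.987 µg/L.
Half-life 0.846 d → k = ln 2 / 0.846 = 0.8193 d⁻¹.
Set 8.987·exp(−k·t) = 2.4 → t = ln(8.987/2.4)/k = 139200 s = 38.67 h.
Distance = v·t = 0.76·139200 = 105800 m = 105.8 km.

106 km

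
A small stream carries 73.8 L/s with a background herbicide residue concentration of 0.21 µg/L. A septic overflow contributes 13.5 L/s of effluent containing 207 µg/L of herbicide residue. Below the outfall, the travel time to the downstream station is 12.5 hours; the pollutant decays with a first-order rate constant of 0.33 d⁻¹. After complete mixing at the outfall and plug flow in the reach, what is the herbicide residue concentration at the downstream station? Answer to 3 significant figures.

27.1 µg/L

Mixed concentration C = ΣQC/ΣQ = (73.80·0.2100 + 13.50·207.0) / 87.30 = 2810/87.30 = 32.19 µg/L.
After decay, C = 32.19 × e^(−kt) = 32.19 × 0.8421 = 27.10 µg/L.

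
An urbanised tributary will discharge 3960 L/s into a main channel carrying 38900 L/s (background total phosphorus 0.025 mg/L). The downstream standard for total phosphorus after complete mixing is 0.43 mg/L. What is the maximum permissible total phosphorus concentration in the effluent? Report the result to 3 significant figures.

At the limit, (Qr·Cr + Qe·Cₑ)/(Qr + Qe) = 0.43:
Cₑ = (42860·0.43 − 38900·0.02500) / 3960 = 4.408 mg/L.

4.41 mg/L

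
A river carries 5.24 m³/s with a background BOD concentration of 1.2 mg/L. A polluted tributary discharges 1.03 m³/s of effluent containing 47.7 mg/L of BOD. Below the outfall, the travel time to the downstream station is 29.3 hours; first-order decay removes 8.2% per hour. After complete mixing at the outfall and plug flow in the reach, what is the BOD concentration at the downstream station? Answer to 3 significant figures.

Mass balance: C = (5.240·1.200 + 1.030·47.70) / 6.270 = 55.42/6.270 = 8.839 mg/L.
8.2%/h lost → k = −ln(1 − 0.082) = 0.08556 h⁻¹.
First-order decay: C = 8.839·exp(−k·t) = 8.839·0.08152 = 0.7206 mg/L.

0.721 mg/L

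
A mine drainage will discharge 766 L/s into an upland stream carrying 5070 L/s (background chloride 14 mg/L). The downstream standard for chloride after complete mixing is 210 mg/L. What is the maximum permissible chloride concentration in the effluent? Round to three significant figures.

1510 mg/L

At the limit, (Qr·Cr + Qe·Cₑ)/(Qr + Qe) = 210:
Cₑ = (5836·210 − 5070·14.00) / 766.0 = 1507 mg/L.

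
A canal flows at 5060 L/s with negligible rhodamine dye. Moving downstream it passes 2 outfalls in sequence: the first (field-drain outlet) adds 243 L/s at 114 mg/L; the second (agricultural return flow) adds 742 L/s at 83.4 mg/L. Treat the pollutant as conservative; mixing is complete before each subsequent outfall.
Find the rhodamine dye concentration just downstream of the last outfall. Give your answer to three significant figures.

14.8 mg/L

Below outfall 1: Q → 5303 L/s, C = (5060·0 + 243.0·114.0)/5303 = 5.224 mg/L.
Below outfall 2: Q → 6045 L/s, C = (5303·5.224 + 742.0·83.40)/6045 = 14.82 mg/L.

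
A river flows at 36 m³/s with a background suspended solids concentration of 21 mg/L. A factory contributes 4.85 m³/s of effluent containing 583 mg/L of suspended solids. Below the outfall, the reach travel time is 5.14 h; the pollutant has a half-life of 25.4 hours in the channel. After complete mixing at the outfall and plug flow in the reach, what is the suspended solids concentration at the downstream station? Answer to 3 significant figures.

76.2 mg/L

Mass balance: C = (36.00·21.00 + 4.850·583.0) / 40.85 = 3584/40.85 = 87.72 mg/L.
Half-life 25.4 h → k = ln 2 / 25.4 = 0.02729 h⁻¹ = 0.6549 d⁻¹.
After decay, C = 87.72 × e^(−kt) = 87.72 × 0.8691 = 76.24 mg/L.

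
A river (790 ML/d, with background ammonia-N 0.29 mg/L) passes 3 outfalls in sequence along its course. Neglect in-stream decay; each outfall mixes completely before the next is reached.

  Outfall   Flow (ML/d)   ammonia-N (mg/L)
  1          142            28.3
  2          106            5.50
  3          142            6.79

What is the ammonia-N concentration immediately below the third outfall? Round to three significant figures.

After outfall 1: Q = 790.0 + 142.0 = 932.0 ML/d; C = (790.0·0.2900 + 142.0·28.30)/932.0 = 4.558 mg/L.
After outfall 2: Q = 932.0 + 106.0 = 1038 ML/d; C = (932.0·4.558 + 106.0·5.500)/1038 = 4.654 mg/L.
After outfall 3: Q = 1038 + 142.0 = 1180 ML/d; C = (1038·4.654 + 142.0·6.790)/1180 = 4.911 mg/L.

4.91 mg/L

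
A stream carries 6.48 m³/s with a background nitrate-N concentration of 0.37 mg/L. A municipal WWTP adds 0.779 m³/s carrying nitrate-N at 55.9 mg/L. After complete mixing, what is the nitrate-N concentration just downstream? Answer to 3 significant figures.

Flow-weighted average: C = (6.480·0.3700 + 0.7790·55.90) / 7.259 = 45.94/7.259 = 6.329 mg/L.

6.33 mg/L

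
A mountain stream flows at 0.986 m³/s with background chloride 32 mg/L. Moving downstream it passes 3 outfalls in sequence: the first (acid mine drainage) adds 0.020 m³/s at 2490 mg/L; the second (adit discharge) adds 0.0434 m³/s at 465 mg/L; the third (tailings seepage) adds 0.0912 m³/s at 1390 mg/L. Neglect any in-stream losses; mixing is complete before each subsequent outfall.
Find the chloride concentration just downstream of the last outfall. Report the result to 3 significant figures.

Outfall 1: combined Q = 1.006 m³/s; C = (0.9860·32.00 + 0.02000·2490)/1.006 = 80.87 mg/L.
Outfall 2: combined Q = 1.049 m³/s; C = (1.006·80.87 + 0.04340·465.0)/1.049 = 96.75 mg/L.
Outfall 3: combined Q = 1.141 m³/s; C = (1.049·96.75 + 0.09120·1390)/1.141 = 200.2 mg/L.

200 mg/L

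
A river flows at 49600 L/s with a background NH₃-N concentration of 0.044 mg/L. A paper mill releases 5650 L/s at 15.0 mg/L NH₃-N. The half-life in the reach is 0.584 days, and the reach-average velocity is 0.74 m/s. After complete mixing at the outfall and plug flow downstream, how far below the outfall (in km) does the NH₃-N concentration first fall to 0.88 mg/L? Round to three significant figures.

31.3 km

Flow-weighted average: C = (49600·0.04400 + 5650·15.00) / 55250 = 86930/55250 = 1.573 mg/L.
Half-life 0.584 d → k = ln 2 / 0.584 = 1.187 d⁻¹.
Set 1.573·exp(−k·t) = 0.88 → t = ln(1.573/0.88)/k = 42300 s = 11.75 h.
Distance = v·t = 0.74·42300 = 31300 m = 31.30 km.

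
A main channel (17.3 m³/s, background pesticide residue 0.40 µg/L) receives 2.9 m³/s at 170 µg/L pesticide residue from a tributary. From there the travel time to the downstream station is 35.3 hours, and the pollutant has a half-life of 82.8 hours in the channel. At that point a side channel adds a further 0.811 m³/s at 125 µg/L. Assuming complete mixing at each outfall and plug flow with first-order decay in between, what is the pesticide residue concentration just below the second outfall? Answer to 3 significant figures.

After mixing, C = (17.30·0.4000 + 2.900·170.0) / 20.20 = 499.9/20.20 = 24.75 µg/L; combined flow 20.20 m³/s.
Half-life 82.8 h → k = ln 2 / 82.8 = 0.008371 h⁻¹ = 0.2009 d⁻¹.
After decay, C = 24.75 × e^(−kt) = 24.75 × 0.7442 = 18.42 µg/L.
At the second outfall, C = (20.20·18.42 + 0.8110·125.0) / (20.20 + 0.8110) = 22.53 µg/L.

22.5 µg/L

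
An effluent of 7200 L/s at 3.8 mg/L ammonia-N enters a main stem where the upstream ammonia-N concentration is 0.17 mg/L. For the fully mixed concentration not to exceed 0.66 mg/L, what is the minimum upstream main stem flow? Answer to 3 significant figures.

Set C_mix = 0.66: (Q·0.1700 + 7200·3.800) / (Q + 7200) = 0.66
→ Q = 7200·(3.800 − 0.66)/(0.66 − 0.1700) = 46140 L/s.

46100 L/s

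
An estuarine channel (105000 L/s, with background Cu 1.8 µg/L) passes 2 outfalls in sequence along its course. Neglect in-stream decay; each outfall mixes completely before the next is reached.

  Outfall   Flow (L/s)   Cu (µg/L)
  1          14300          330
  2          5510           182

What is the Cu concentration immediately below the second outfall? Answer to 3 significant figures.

47.4 µg/L

After outfall 1: Q = 105000 + 14300 = 119300 L/s; C = (105000·1.800 + 14300·330.0)/119300 = 41.14 µg/L.
After outfall 2: Q = 119300 + 5510 = 124800 L/s; C = (119300·41.14 + 5510·182.0)/124800 = 47.36 µg/L.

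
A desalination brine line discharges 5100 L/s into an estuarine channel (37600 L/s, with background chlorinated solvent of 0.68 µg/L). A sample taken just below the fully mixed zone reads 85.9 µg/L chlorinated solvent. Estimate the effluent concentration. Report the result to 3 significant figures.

714 µg/L

Mass balance: 37600·0.6800 + 5100·Cₑ = 42700·85.90
→ Cₑ = (42700·85.90 − 37600·0.6800) / 5100 = 714.2 µg/L.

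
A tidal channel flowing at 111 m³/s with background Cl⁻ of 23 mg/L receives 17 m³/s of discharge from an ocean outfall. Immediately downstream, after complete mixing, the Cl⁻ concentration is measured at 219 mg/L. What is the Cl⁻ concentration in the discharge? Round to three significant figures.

1500 mg/L

Mass balance: 111.0·23.00 + 17.00·Cₑ = 128.0·219.0
→ Cₑ = (128.0·219.0 − 111.0·23.00) / 17.00 = 1499 mg/L.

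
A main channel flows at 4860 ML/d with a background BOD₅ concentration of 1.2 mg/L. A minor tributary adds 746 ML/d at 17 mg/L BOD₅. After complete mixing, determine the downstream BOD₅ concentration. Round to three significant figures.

3.30 mg/L

After mixing, C = (4860·1.200 + 746.0·17.00) / 5606 = 18510/5606 = 3.303 mg/L.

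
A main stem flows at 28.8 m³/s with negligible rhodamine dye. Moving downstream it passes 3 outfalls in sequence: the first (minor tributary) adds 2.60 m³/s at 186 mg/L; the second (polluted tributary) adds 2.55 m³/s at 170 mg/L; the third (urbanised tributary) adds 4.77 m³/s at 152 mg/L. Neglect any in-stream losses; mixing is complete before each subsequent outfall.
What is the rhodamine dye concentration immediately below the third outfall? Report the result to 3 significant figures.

42.4 mg/L

Below outfall 1: Q → 31.40 m³/s, C = (28.80·0 + 2.600·186.0)/31.40 = 15.40 mg/L.
Below outfall 2: Q → 33.95 m³/s, C = (31.40·15.40 + 2.550·170.0)/33.95 = 27.01 mg/L.
Below outfall 3: Q → 38.72 m³/s, C = (33.95·27.01 + 4.770·152.0)/38.72 = 42.41 mg/L.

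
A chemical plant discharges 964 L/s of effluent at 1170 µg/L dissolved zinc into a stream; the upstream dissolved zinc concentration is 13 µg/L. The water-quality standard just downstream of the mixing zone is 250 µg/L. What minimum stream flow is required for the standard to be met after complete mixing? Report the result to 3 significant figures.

3740 L/s

Set C_mix = 250: (Q·13.00 + 964.0·1170) / (Q + 964.0) = 250
→ Q = 964.0·(1170 − 250)/(250 − 13.00) = 3742 L/s.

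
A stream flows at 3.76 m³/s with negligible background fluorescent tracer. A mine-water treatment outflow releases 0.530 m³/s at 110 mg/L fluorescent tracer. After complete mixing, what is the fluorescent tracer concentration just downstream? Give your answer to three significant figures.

13.6 mg/L

Flow-weighted average: C = (3.760·0 + 0.5300·110.0) / 4.290 = 58.30/4.290 = 13.59 mg/L.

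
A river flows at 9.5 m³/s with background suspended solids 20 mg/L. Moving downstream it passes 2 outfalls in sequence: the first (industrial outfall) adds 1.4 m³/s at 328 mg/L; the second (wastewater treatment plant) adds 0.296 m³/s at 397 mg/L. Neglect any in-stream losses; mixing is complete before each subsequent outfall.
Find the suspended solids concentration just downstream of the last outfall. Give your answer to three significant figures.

68.5 mg/L

Outfall 1: combined Q = 10.90 m³/s; C = (9.500·20.00 + 1.400·328.0)/10.90 = 59.56 mg/L.
Outfall 2: combined Q = 11.20 m³/s; C = (10.90·59.56 + 0.2960·397.0)/11.20 = 68.48 mg/L.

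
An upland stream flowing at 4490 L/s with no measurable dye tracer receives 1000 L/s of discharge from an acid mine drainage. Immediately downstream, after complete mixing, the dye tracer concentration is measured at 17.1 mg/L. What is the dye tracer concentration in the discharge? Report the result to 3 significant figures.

Mass balance: 4490·0 + 1000·Cₑ = 5490·17.10
→ Cₑ = (5490·17.10 − 4490·0) / 1000 = 93.88 mg/L.

93.9 mg/L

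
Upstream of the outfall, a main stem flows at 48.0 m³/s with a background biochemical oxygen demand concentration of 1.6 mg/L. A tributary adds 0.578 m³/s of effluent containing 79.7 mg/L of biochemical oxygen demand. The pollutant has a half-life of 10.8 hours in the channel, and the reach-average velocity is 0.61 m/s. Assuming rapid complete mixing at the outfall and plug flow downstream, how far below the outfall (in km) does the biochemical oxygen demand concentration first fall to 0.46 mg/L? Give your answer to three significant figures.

Mixed concentration C = ΣQC/ΣQ = (48.00·1.600 + 0.5780·79.70) / 48.58 = 122.9/48.58 = 2.529 mg/L.
Half-life 10.8 h → k = ln 2 / 10.8 = 0.06418 h⁻¹ = 1.540 d⁻¹.
Set 2.529·exp(−k·t) = 0.46 → t = ln(2.529/0.46)/k = 95610 s = 26.56 h.
Distance = v·t = 0.61·95610 = 58320 m = 58.32 km.

58.3 km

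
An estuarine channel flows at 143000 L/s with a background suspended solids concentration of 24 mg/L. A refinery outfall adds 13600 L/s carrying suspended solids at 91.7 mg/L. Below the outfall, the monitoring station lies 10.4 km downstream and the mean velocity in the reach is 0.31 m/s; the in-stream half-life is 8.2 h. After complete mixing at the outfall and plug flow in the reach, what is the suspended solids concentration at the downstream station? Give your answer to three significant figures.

13.6 mg/L

Flow-weighted average: C = (143000·24.00 + 13600·91.70) / 156600 = 4679000/156600 = 29.88 mg/L.
Travel time t = 10.4·1000 / 0.31 = 33550 s = 9.319 h.
Half-life 8.2 h → k = ln 2 / 8.2 = 0.08453 h⁻¹ = 2.029 d⁻¹.
Applying C = C₀e^(−kt): 29.88 × 0.4549 = 13.59 mg/L.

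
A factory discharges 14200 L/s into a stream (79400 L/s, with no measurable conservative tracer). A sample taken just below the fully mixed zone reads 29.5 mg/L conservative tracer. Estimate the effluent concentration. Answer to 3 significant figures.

194 mg/L

Mass balance: 79400·0 + 14200·Cₑ = 93600·29.50
→ Cₑ = (93600·29.50 − 79400·0) / 14200 = 194.5 mg/L.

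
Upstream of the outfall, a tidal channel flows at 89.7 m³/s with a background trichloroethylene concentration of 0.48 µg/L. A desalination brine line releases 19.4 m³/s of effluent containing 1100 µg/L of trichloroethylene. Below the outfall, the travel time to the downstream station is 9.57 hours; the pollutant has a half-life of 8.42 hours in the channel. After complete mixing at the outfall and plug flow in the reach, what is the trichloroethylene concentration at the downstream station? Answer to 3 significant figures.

After mixing, C = (89.70·0.4800 + 19.40·1100) / 109.1 = 21380/109.1 = 196.0 µg/L.
Half-life 8.42 h → k = ln 2 / 8.42 = 0.08232 h⁻¹ = 1.976 d⁻¹.
Applying C = C₀e^(−kt): 196.0 × 0.4548 = 89.15 µg/L.

89.1 µg/L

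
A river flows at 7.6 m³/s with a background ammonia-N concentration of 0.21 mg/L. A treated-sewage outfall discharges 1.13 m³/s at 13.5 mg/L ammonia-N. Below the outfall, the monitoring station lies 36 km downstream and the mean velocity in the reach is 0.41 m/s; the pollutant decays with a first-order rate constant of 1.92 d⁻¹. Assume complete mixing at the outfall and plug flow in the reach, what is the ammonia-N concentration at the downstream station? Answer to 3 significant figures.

0.274 mg/L

After mixing, C = (7.600·0.2100 + 1.130·13.50) / 8.730 = 16.85/8.730 = 1.930 mg/L.
Travel time t = 36·1000 / 0.41 = 87800 s = 24.39 h.
Decay over the reach: 1.930·exp(−kt) = 1.930·0.1421 = 0.2743 mg/L.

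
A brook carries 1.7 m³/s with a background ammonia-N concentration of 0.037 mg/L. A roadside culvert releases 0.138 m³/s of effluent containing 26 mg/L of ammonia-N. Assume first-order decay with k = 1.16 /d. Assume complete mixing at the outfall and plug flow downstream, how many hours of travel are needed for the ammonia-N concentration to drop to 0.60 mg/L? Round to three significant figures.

After mixing, C = (1.700·0.03700 + 0.1380·26.00) / 1.838 = 3.651/1.838 = 1.986 mg/L.
1.986·exp(−k·t) = 0.60 → t = ln(1.986/0.60)/k = 89160 s = 24.77 h.

24.8 h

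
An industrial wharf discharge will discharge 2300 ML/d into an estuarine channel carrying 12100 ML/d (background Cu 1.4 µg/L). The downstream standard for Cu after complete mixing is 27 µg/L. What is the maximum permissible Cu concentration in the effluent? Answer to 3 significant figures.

162 µg/L

At the limit, (Qr·Cr + Qe·Cₑ)/(Qr + Qe) = 27:
Cₑ = (14400·27 − 12100·1.400) / 2300 = 161.7 µg/L.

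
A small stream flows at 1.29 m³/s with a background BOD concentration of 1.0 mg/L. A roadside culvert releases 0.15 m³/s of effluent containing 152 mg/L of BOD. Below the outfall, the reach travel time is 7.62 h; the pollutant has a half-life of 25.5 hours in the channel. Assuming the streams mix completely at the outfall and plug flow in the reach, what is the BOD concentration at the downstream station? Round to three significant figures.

13.6 mg/L

Conservation of mass: C = (1.290·1.000 + 0.1500·152.0) / 1.440 = 24.09/1.440 = 16.73 mg/L.
Half-life 25.5 h → k = ln 2 / 25.5 = 0.02718 h⁻¹ = 0.6524 d⁻¹.
After decay, C = 16.73 × e^(−kt) = 16.73 × 0.8129 = 13.60 mg/L.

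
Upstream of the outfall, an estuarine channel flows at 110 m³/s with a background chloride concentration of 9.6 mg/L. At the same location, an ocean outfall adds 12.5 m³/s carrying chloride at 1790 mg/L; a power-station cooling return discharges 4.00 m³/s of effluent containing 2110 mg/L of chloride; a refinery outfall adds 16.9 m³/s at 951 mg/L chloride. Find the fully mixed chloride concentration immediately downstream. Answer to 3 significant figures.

334 mg/L

Conservation of mass: C = (110.0·9.600 + 12.50·1790 + 4.000·2110 + 16.90·951.0) / 143.4 = 47940/143.4 = 334.3 mg/L.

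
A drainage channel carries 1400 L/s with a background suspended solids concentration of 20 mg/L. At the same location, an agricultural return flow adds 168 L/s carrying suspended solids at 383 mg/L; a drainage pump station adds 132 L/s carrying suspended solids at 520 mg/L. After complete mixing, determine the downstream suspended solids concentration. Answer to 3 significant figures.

94.7 mg/L

Mixed concentration C = ΣQC/ΣQ = (1400·20.00 + 168.0·383.0 + 132.0·520.0) / 1700 = 161000/1700 = 94.70 mg/L.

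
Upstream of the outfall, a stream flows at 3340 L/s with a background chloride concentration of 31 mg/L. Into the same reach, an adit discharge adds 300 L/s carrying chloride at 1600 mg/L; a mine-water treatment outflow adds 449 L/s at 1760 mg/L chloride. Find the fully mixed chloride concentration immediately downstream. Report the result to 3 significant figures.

336 mg/L

Mixed concentration C = ΣQC/ΣQ = (3340·31.00 + 300.0·1600 + 449.0·1760) / 4089 = 1374000/4089 = 336.0 mg/L.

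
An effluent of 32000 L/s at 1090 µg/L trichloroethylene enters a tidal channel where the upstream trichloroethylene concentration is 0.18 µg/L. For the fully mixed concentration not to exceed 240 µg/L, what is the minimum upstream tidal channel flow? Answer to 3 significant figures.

Set C_mix = 240: (Q·0.1800 + 32000·1090) / (Q + 32000) = 240
→ Q = 32000·(1090 − 240)/(240 − 0.1800) = 113400 L/s.

113000 L/s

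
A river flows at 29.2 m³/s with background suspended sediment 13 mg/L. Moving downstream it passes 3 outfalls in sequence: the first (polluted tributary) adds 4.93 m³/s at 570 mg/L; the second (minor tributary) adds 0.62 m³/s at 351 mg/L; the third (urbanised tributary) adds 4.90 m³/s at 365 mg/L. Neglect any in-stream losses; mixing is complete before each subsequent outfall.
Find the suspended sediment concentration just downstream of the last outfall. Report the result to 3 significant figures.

131 mg/L

Outfall 1: combined Q = 34.13 m³/s; C = (29.20·13.00 + 4.930·570.0)/34.13 = 93.46 mg/L.
Outfall 2: combined Q = 34.75 m³/s; C = (34.13·93.46 + 0.6200·351.0)/34.75 = 98.05 mg/L.
Outfall 3: combined Q = 39.65 m³/s; C = (34.75·98.05 + 4.900·365.0)/39.65 = 131.0 mg/L.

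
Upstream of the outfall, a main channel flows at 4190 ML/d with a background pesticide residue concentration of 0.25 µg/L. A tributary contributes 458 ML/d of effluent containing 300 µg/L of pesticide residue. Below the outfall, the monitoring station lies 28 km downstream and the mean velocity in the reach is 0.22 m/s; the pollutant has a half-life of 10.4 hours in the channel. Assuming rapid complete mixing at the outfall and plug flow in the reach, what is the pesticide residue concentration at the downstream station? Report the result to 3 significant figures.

After mixing, C = (4190·0.2500 + 458.0·300.0) / 4648 = 138400/4648 = 29.79 µg/L.
Travel time t = 28·1000 / 0.22 = 127300 s = 35.35 h.
Half-life 10.4 h → k = ln 2 / 10.4 = 0.06665 h⁻¹ = 1.600 d⁻¹.
Decay over the reach: 29.79·exp(−kt) = 29.79·0.09477 = 2.823 µg/L.

2.82 µg/L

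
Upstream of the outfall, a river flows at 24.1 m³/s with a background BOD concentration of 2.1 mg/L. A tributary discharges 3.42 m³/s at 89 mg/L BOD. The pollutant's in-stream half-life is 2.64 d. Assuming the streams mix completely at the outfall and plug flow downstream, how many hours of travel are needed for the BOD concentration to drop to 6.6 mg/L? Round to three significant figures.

61.3 h

Mixed concentration C = ΣQC/ΣQ = (24.10·2.100 + 3.420·89.00) / 27.52 = 355.0/27.52 = 12.90 mg/L.
Half-life 2.64 d → k = ln 2 / 2.64 = 0.2626 d⁻¹.
12.90·exp(−k·t) = 6.6 → t = ln(12.90/6.6)/k = 220500 s = 61.25 h.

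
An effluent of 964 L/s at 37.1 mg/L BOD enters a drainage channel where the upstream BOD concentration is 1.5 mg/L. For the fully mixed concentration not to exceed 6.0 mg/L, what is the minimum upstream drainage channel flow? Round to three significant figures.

6660 L/s

Set C_mix = 6.0: (Q·1.500 + 964.0·37.10) / (Q + 964.0) = 6.0
→ Q = 964.0·(37.10 − 6.0)/(6.0 − 1.500) = 6662 L/s.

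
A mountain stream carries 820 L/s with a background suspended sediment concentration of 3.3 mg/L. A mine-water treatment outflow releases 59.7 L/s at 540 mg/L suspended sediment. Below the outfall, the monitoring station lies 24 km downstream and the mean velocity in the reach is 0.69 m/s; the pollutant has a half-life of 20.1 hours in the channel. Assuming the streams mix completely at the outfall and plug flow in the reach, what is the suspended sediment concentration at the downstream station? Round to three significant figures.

28.5 mg/L

Mass balance: C = (820.0·3.300 + 59.70·540.0) / 879.7 = 34940/879.7 = 39.72 mg/L.
Travel time t = 24·1000 / 0.69 = 34780 s = 9.662 h.
Half-life 20.1 h → k = ln 2 / 20.1 = 0.03448 h⁻¹ = 0.8276 d⁻¹.
After decay, C = 39.72 × e^(−kt) = 39.72 × 0.7166 = 28.47 mg/L.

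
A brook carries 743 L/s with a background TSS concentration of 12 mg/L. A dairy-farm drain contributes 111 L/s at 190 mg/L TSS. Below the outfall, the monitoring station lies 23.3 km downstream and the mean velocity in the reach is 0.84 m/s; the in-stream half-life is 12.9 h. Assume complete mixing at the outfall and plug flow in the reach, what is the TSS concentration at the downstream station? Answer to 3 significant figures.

Mass balance: C = (743.0·12.00 + 111.0·190.0) / 854.0 = 30010/854.0 = 35.14 mg/L.
Travel time t = 23.3·1000 / 0.84 = 27740 s = 7.705 h.
Half-life 12.9 h → k = ln 2 / 12.9 = 0.05373 h⁻¹ = 1.290 d⁻¹.
Decay over the reach: 35.14·exp(−kt) = 35.14·0.6610 = 23.22 mg/L.

23.2 mg/L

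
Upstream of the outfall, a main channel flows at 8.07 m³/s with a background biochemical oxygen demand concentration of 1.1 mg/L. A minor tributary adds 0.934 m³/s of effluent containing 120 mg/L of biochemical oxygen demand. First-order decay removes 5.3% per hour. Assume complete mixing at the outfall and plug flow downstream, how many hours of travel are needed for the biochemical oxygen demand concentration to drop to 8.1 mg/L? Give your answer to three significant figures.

Mixed concentration C = ΣQC/ΣQ = (8.070·1.100 + 0.9340·120.0) / 9.004 = 121.0/9.004 = 13.43 mg/L.
5.3%/h lost → k = −ln(1 − 0.053) = 0.05446 h⁻¹.
13.43·exp(−k·t) = 8.1 → t = ln(13.43/8.1)/k = 33440 s = 9.290 h.

9.29 h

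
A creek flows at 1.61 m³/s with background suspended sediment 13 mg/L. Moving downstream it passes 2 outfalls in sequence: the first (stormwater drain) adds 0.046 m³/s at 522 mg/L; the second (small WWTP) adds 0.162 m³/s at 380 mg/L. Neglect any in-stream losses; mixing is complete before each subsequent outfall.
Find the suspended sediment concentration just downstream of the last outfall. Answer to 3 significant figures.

After outfall 1: Q = 1.610 + 0.04600 = 1.656 m³/s; C = (1.610·13.00 + 0.04600·522.0)/1.656 = 27.14 mg/L.
After outfall 2: Q = 1.656 + 0.1620 = 1.818 m³/s; C = (1.656·27.14 + 0.1620·380.0)/1.818 = 58.58 mg/L.

58.6 mg/L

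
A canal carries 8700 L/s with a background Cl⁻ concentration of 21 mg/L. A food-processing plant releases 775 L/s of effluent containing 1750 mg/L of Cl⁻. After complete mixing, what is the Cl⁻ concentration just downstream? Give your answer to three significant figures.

162 mg/L

Conservation of mass: C = (8700·21.00 + 775.0·1750) / 9475 = 1539000/9475 = 162.4 mg/L.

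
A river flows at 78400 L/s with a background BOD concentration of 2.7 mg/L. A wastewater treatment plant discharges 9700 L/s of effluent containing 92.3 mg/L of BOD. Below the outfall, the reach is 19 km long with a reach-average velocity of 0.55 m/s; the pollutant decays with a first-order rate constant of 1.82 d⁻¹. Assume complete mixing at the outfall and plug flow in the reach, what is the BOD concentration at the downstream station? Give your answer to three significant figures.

6.07 mg/L

Conservation of mass: C = (78400·2.700 + 9700·92.30) / 88100 = 1107000/88100 = 12.57 mg/L.
Travel time t = 19·1000 / 0.55 = 34550 s = 9.596 h.
After decay, C = 12.57 × e^(−kt) = 12.57 × 0.4830 = 6.069 mg/L.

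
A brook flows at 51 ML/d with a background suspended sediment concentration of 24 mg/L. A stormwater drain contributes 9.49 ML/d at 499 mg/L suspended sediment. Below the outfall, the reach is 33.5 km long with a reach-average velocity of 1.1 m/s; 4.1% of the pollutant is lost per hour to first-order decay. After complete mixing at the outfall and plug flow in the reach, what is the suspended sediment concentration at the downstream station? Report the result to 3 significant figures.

Mixed concentration C = ΣQC/ΣQ = (51.00·24.00 + 9.490·499.0) / 60.49 = 5960/60.49 = 98.52 mg/L.
Travel time t = 33.5·1000 / 1.1 = 30450 s = 8.460 h.
4.1%/h lost → k = −ln(1 − 0.041) = 0.04186 h⁻¹.
First-order decay: C = 98.52·exp(−k·t) = 98.52·0.7018 = 69.14 mg/L.

69.1 mg/L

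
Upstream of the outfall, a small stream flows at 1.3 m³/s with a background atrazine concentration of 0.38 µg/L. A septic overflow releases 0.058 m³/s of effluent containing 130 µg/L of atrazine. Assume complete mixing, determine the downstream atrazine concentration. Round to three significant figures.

Conservation of mass: C = (1.300·0.3800 + 0.05800·130.0) / 1.358 = 8.034/1.358 = 5.916 µg/L.

5.92 µg/L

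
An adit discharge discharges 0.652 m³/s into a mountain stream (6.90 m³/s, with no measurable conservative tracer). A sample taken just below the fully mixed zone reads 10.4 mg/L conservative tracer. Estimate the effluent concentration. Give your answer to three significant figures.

Mass balance: 6.900·0 + 0.6520·Cₑ = 7.552·10.40
→ Cₑ = (7.552·10.40 − 6.900·0) / 0.6520 = 120.5 mg/L.

120 mg/L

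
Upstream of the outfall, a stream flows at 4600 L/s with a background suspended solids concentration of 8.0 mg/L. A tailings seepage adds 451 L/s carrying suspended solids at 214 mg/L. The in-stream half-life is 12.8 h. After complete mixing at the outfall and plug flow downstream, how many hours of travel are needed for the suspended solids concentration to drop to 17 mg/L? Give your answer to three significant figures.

8.12 h

Mixed concentration C = ΣQC/ΣQ = (4600·8.000 + 451.0·214.0) / 5051 = 133300/5051 = 26.39 mg/L.
Half-life 12.8 h → k = ln 2 / 12.8 = 0.05415 h⁻¹ = 1.300 d⁻¹.
26.39·exp(−k·t) = 17 → t = ln(26.39/17)/k = 29240 s = 8.124 h.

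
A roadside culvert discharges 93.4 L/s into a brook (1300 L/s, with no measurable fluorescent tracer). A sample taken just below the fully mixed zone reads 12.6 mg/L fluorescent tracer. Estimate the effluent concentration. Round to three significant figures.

188 mg/L

Mass balance: 1300·0 + 93.40·Cₑ = 1393·12.60
→ Cₑ = (1393·12.60 − 1300·0) / 93.40 = 188.0 mg/L.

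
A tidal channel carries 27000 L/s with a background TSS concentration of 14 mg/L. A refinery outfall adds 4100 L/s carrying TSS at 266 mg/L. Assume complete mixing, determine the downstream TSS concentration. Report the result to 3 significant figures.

Conservation of mass: C = (27000·14.00 + 4100·266.0) / 31100 = 1469000/31100 = 47.22 mg/L.

47.2 mg/L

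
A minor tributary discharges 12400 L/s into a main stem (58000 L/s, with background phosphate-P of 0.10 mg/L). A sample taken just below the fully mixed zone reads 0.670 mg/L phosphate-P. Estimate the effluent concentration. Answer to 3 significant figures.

3.34 mg/L

Mass balance: 58000·0.1000 + 12400·Cₑ = 70400·0.6700
→ Cₑ = (70400·0.6700 − 58000·0.1000) / 12400 = 3.336 mg/L.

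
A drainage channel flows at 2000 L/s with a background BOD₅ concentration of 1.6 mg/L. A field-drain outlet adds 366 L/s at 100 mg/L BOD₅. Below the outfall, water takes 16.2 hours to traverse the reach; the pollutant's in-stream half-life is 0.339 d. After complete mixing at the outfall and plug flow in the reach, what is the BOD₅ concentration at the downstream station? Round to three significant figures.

Mixed concentration C = ΣQC/ΣQ = (2000·1.600 + 366.0·100.0) / 2366 = 39800/2366 = 16.82 mg/L.
Half-life 0.339 d → k = ln 2 / 0.339 = 2.045 d⁻¹.
First-order decay: C = 16.82·exp(−k·t) = 16.82·0.2515 = 4.231 mg/L.

4.23 mg/L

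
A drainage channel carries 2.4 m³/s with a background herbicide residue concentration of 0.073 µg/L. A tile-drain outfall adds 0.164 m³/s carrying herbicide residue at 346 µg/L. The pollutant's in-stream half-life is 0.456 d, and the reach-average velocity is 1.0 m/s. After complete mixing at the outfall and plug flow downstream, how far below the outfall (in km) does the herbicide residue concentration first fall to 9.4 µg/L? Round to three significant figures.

48.8 km

Flow-weighted average: C = (2.400·0.07300 + 0.1640·346.0) / 2.564 = 56.92/2.564 = 22.20 µg/L.
Half-life 0.456 d → k = ln 2 / 0.456 = 1.520 d⁻¹.
Set 22.20·exp(−k·t) = 9.4 → t = ln(22.20/9.4)/k = 48850 s = 13.57 h.
Distance = v·t = 1.0·48850 = 48850 m = 48.85 km.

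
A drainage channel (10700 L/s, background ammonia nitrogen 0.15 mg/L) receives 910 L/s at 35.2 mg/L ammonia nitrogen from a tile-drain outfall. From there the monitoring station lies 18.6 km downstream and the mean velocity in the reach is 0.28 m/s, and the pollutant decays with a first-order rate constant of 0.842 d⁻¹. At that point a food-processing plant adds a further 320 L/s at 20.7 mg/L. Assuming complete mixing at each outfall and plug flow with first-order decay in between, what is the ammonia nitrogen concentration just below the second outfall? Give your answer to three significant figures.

Conservation of mass: C = (10700·0.1500 + 910.0·35.20) / 11610 = 33640/11610 = 2.897 mg/L; combined flow 11610 L/s.
Travel time t = 18.6·1000 / 0.28 = 66430 s = 18.45 h.
Applying C = C₀e^(−kt): 2.897 × 0.5234 = 1.516 mg/L.
At the second outfall, C = (11610·1.516 + 320.0·20.70) / (11610 + 320.0) = 2.031 mg/L.

2.03 mg/L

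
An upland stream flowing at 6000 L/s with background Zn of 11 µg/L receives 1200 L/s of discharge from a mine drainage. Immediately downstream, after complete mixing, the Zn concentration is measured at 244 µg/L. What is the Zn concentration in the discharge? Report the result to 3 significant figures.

Mass balance: 6000·11.00 + 1200·Cₑ = 7200·244.0
→ Cₑ = (7200·244.0 − 6000·11.00) / 1200 = 1409 µg/L.

1410 µg/L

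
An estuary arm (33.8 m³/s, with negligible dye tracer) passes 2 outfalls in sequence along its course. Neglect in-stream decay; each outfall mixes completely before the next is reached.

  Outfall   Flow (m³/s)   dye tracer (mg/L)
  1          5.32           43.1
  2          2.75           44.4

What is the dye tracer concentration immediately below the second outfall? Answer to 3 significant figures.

8.39 mg/L

Outfall 1: combined Q = 39.12 m³/s; C = (33.80·0 + 5.320·43.10)/39.12 = 5.861 mg/L.
Outfall 2: combined Q = 41.87 m³/s; C = (39.12·5.861 + 2.750·44.40)/41.87 = 8.392 mg/L.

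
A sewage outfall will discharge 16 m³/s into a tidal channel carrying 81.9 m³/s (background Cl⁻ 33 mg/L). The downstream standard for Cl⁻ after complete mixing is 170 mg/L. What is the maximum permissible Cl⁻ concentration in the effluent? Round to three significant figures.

At the limit, (Qr·Cr + Qe·Cₑ)/(Qr + Qe) = 170:
Cₑ = (97.90·170 − 81.90·33.00) / 16.00 = 871.3 mg/L.

871 mg/L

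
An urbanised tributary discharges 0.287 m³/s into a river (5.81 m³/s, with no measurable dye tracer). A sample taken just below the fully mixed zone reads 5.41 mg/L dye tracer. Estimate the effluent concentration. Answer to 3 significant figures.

Mass balance: 5.810·0 + 0.2870·Cₑ = 6.097·5.410
→ Cₑ = (6.097·5.410 − 5.810·0) / 0.2870 = 114.9 mg/L.

115 mg/L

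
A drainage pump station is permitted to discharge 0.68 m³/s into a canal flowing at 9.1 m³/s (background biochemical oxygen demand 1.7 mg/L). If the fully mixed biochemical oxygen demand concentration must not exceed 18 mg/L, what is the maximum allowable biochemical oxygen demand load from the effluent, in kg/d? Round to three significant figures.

Mass balance at the limit: 9.100·1.700 + 0.6800·Cₑ = 9.780·18 → Cₑ = 236.1 mg/L.
Load = 0.6800 m³/s × 236.1 g/m³ × 86 400 s/d = 13870 kg/d.

13900 kg/d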